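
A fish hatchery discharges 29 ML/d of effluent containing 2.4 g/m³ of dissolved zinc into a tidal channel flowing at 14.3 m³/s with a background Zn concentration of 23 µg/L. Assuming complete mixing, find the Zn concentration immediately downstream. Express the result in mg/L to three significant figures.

0.0775 mg/L

29 ML/d = 0.3356 m³/s.
23 µg/L = 0.023 mg/L.
By mass balance at complete mixing, C = (0.3356·2.4 + 14.3·0.023) / (0.3356 + 14.3) = 1.134/14.64 = 0.07751 mg/L.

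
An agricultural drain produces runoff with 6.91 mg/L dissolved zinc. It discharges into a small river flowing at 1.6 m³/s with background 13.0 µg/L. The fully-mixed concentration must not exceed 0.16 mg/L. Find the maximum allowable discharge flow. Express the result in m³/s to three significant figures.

13.0 µg/L = 0.013 mg/L.
Mass balance at complete mixing: C_std·(Q_w + Q_r) = Q_w·C_e + Q_r·C_b.
Rearranging, Q_w = Q_r·(C_std − C_b)/(C_e − C_std) = 1.6·(0.16 − 0.013) / (6.91 − 0.16) = 0.03484 m³/s.

0.0348 m³/s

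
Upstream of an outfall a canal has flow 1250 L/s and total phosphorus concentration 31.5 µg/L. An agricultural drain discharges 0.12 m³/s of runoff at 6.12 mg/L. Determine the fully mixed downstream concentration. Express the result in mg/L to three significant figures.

1250 L/s = 1.25 m³/s.
31.5 µg/L = 0.0315 mg/L.
Conservation of mass across the mixing zone: C = (0.12·6.12 + 1.25·0.0315) / (0.12 + 1.25) = 0.7738/1.37 = 0.5648 mg/L.

0.565 mg/L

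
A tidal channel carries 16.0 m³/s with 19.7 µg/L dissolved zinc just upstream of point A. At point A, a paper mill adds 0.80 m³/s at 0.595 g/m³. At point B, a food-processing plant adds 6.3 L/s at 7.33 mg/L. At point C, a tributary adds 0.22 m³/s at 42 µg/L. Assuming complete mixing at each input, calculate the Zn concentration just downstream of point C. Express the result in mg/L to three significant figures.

19.7 µg/L = 0.0197 mg/L.
After input A: C = (16·0.0197 + 0.8·0.595) / 16.8 = 0.0471 mg/L.
6.3 L/s = 0.0063 m³/s.
After input B: C = (16.8·0.0471 + 0.0063·7.33) / 16.81 = 0.04983 mg/L.
42 µg/L = 0.042 mg/L.
After input C: C = (16.81·0.04983 + 0.22·0.042) / 17.03 = 0.04972 mg/L.

0.0497 mg/L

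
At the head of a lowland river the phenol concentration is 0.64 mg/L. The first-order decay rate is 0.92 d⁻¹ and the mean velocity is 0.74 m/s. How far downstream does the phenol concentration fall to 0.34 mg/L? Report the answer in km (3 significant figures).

44.0 km

From C = C₀·e^(−kt), t = ln(C₀/C)/k = ln(0.64/0.34)/0.92 = 0.6325/0.92 = 0.6875 d.
Distance = v·t = 0.74 m/s × 5.94e+04 s = 4.396e+04 m = 43.96 km.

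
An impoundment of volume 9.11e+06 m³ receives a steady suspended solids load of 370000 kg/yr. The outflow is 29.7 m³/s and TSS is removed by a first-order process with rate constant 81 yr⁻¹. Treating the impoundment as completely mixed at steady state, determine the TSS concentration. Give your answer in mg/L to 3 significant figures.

0.221 mg/L

Outflow Q = 29.7 m³/s × 3.156e+07 s/yr = 9.373e+08 m³/yr.
Steady-state CSTR mass balance: W = Q·C + k·V·C, so C = W/(Q + kV).
Q + kV = 9.373e+08 + 81·9.11e+06 = 1.675e+09 m³/yr.
C = 370000/1.675e+09 = 0.0002209 kg/m³ = 0.2209 mg/L.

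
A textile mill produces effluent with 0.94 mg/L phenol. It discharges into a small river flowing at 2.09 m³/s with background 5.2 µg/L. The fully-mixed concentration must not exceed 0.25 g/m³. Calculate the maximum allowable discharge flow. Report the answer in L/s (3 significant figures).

741 L/s

5.2 µg/L = 0.0052 mg/L.
Mass balance at complete mixing: C_std·(Q_w + Q_r) = Q_w·C_e + Q_r·C_b.
Rearranging, Q_w = Q_r·(C_std − C_b)/(C_e − C_std) = 2.09·(0.25 − 0.0052) / (0.94 − 0.25) = 0.7415 m³/s.
= 741.5 L/s.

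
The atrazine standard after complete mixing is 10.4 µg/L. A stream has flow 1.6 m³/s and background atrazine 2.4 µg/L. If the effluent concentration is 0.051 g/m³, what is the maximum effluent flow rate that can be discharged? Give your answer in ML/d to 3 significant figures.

27.2 ML/d

2.4 µg/L = 0.0024 mg/L.
10.4 µg/L = 0.0104 mg/L.
Mass balance at complete mixing: C_std·(Q_w + Q_r) = Q_w·C_e + Q_r·C_b.
Rearranging, Q_w = Q_r·(C_std − C_b)/(C_e − C_std) = 1.6·(0.0104 − 0.0024) / (0.051 − 0.0104) = 0.3153 m³/s.
= 27.24 ML/d.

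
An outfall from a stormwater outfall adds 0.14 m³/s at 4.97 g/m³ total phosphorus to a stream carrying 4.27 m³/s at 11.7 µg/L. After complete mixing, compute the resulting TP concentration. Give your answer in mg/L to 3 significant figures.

11.7 µg/L = 0.0117 mg/L.
Conservation of mass across the mixing zone: C = (0.14·4.97 + 4.27·0.0117) / (0.14 + 4.27) = 0.7458/4.41 = 0.1691 mg/L.

0.169 mg/L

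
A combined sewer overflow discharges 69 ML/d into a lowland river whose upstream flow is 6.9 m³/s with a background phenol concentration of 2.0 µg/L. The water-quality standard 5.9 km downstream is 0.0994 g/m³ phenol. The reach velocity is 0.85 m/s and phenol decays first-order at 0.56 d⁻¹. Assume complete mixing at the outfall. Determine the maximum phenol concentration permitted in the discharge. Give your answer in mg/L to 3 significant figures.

0.985 mg/L

69 ML/d = 0.7986 m³/s.
2.0 µg/L = 0.002 mg/L.
Travel time to the compliance point: t = 5900/0.85 = 6941 s = 0.08034 d; decay factor exp(−0.56·0.08034) = 0.956.
So the concentration just after mixing may be at most 0.0994/0.956 = 0.104 mg/L.
Mass balance: 0.104·7.699 = 0.7986·Cₑ + 6.9·0.002.
Cₑ = (0.8005 − 0.0138) / 0.7986 = 0.985 mg/L.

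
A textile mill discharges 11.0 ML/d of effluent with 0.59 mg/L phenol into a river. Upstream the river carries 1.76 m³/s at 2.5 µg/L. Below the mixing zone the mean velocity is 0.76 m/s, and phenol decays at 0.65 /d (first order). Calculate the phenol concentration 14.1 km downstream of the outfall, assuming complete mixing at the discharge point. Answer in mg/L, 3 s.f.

11.0 ML/d = 0.1273 m³/s.
2.5 µg/L = 0.0025 mg/L.
After complete mixing, C₀ = (0.1273·0.59 + 1.76·0.0025) / 1.887 = 0.04213 mg/L.
Travel time t = 1.41e+04 m / 0.76 m/s = 1.855e+04 s = 0.2147 d.
C = 0.04213·exp(−0.65·0.2147) = 0.04213·0.8697 = 0.03664 mg/L.

0.0366 mg/L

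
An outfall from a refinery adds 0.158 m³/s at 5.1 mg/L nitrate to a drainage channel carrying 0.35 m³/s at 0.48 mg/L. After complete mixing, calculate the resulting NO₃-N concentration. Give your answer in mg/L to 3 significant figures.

1.92 mg/L

Flow-weighted mixing gives C = (0.158·5.1 + 0.35·0.48) / (0.158 + 0.35) = 0.9738/0.508 = 1.917 mg/L.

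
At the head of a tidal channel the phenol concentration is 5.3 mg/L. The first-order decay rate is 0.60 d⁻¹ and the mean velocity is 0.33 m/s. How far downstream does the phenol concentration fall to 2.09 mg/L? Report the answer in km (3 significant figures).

44.2 km

From C = C₀·e^(−kt), t = ln(C₀/C)/k = ln(5.3/2.09)/0.60 = 0.9305/0.60 = 1.551 d.
Distance = v·t = 0.33 m/s × 1.34e+05 s = 4.422e+04 m = 44.22 km.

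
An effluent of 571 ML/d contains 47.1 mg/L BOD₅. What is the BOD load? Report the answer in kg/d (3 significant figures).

26900 kg/d

571 ML/d = 6.609 m³/s.
Mass flux = Q·C = 6.609 m³/s × 47.1 g/m³ = 311.3 g/s.
= 311.3 g/s × 86.4 = 2.689e+04 kg/d.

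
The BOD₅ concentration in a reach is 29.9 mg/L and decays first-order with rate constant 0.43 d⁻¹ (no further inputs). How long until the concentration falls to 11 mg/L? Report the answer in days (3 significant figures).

t = ln(C₀/C)/k = ln(29.9/11)/0.43 = 1/0.43 = 2.325 d.

2.33 d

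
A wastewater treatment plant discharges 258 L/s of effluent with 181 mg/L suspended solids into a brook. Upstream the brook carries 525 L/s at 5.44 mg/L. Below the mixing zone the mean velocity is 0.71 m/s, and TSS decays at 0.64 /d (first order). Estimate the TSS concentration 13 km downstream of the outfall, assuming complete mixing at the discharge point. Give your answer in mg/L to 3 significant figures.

55.3 mg/L

258 L/s = 0.258 m³/s.
525 L/s = 0.525 m³/s.
After complete mixing, C₀ = (0.258·181 + 0.525·5.44) / 0.783 = 63.29 mg/L.
Travel time t = 1.3e+04 m / 0.71 m/s = 1.831e+04 s = 0.2119 d.
C = 63.29·exp(−0.64·0.2119) = 63.29·0.8732 = 55.26 mg/L.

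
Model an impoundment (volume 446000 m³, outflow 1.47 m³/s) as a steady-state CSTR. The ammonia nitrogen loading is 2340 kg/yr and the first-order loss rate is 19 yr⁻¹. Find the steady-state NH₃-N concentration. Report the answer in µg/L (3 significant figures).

42.7 µg/L

Outflow Q = 1.47 m³/s × 3.156e+07 s/yr = 4.639e+07 m³/yr.
Steady-state CSTR mass balance: W = Q·C + k·V·C, so C = W/(Q + kV).
Q + kV = 4.639e+07 + 19·446000 = 5.486e+07 m³/yr.
C = 2340/5.486e+07 = 4.265e-05 kg/m³ = 0.04265 mg/L = 42.65 µg/L.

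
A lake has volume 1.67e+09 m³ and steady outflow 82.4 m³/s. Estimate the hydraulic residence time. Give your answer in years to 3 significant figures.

0.642 yr

Q = 82.4 m³/s × 3.156e+07 s/yr = 2.6e+09 m³/yr.
Hydraulic residence time τ = V/Q = 1.67e+09/2.6e+09 = 0.6422 yr.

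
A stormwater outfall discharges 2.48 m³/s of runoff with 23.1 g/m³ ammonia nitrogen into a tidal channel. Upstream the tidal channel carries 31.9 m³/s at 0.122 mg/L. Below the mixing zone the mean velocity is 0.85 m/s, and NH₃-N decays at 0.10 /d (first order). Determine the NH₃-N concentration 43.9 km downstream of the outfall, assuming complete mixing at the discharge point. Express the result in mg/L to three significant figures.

1.68 mg/L

After complete mixing, C₀ = (2.48·23.1 + 31.9·0.122) / 34.38 = 1.78 mg/L.
Travel time t = 4.39e+04 m / 0.85 m/s = 5.165e+04 s = 0.5978 d.
C = 1.78·exp(−0.10·0.5978) = 1.78·0.942 = 1.676 mg/L.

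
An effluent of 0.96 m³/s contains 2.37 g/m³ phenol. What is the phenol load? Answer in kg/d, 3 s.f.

197 kg/d

Mass flux = Q·C = 0.96 m³/s × 2.37 g/m³ = 2.275 g/s.
= 2.275 g/s × 86.4 = 196.6 kg/d.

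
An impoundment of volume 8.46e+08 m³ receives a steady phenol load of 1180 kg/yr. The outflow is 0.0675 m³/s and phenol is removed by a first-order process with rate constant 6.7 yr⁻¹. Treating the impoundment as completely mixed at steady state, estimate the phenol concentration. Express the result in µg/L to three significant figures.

Outflow Q = 0.0675 m³/s × 3.156e+07 s/yr = 2.13e+06 m³/yr.
Steady-state CSTR mass balance: W = Q·C + k·V·C, so C = W/(Q + kV).
Q + kV = 2.13e+06 + 6.7·8.46e+08 = 5.67e+09 m³/yr.
C = 1180/5.67e+09 = 2.081e-07 kg/m³ = 0.0002081 mg/L = 0.2081 µg/L.

0.208 µg/L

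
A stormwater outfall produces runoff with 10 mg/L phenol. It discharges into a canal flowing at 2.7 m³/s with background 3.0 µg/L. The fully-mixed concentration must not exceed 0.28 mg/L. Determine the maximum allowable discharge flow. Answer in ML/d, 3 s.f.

6.65 ML/d

3.0 µg/L = 0.003 mg/L.
Mass balance at complete mixing: C_std·(Q_w + Q_r) = Q_w·C_e + Q_r·C_b.
Rearranging, Q_w = Q_r·(C_std − C_b)/(C_e − C_std) = 2.7·(0.28 − 0.003) / (10 − 0.28) = 0.07694 m³/s.
= 6.648 ML/d.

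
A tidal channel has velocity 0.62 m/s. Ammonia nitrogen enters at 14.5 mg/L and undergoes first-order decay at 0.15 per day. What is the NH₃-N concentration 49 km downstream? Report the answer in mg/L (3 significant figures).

12.6 mg/L

Travel time t = 49 km / 0.62 m/s = 4.9e+04/0.62 = 7.903e+04 s = 0.9147 d.
First-order decay: C = 14.5·exp(−0.15·0.9147) = 14.5·0.8718 = 12.64 mg/L.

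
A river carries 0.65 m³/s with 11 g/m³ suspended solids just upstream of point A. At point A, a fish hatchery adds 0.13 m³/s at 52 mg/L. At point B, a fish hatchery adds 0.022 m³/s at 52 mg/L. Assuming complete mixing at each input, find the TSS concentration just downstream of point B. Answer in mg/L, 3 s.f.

18.8 mg/L

After input A: C = (0.65·11 + 0.13·52) / 0.78 = 17.83 mg/L.
After input B: C = (0.78·17.83 + 0.022·52) / 0.802 = 18.77 mg/L.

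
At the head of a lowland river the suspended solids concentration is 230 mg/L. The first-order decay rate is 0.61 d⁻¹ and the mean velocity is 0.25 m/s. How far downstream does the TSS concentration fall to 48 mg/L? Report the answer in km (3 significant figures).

55.5 km

From C = C₀·e^(−kt), t = ln(C₀/C)/k = ln(230/48)/0.61 = 1.567/0.61 = 2.569 d.
Distance = v·t = 0.25 m/s × 2.219e+05 s = 5.548e+04 m = 55.48 km.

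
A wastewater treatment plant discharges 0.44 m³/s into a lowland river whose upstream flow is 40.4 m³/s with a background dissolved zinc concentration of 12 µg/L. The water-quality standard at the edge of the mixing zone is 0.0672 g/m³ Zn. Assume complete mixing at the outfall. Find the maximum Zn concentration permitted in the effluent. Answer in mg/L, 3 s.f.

12 µg/L = 0.012 mg/L.
Mass balance: 0.0672·40.84 = 0.44·Cₑ + 40.4·0.012.
Cₑ = (2.744 − 0.4848) / 0.44 = 5.136 mg/L.

5.14 mg/L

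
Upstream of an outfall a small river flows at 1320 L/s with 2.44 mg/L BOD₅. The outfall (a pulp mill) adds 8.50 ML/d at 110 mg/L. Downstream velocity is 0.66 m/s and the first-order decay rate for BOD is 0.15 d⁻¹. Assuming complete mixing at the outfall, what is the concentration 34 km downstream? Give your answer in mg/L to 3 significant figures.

8.50 ML/d = 0.09838 m³/s.
1320 L/s = 1.32 m³/s.
After complete mixing, C₀ = (0.09838·110 + 1.32·2.44) / 1.418 = 9.9 mg/L.
Travel time t = 3.4e+04 m / 0.66 m/s = 5.152e+04 s = 0.5962 d.
C = 9.9·exp(−0.15·0.5962) = 9.9·0.9144 = 9.053 mg/L.

9.05 mg/L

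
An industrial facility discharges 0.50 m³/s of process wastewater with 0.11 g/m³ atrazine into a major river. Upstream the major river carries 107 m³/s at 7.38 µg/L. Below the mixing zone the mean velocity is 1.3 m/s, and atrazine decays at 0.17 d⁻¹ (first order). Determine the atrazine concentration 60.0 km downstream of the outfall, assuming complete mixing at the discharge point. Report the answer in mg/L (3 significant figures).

7.38 µg/L = 0.00738 mg/L.
After complete mixing, C₀ = (0.5·0.11 + 107·0.00738) / 107.5 = 0.007857 mg/L.
Travel time t = 6e+04 m / 1.3 m/s = 4.615e+04 s = 0.5342 d.
C = 0.007857·exp(−0.17·0.5342) = 0.007857·0.9132 = 0.007175 mg/L.

0.00718 mg/L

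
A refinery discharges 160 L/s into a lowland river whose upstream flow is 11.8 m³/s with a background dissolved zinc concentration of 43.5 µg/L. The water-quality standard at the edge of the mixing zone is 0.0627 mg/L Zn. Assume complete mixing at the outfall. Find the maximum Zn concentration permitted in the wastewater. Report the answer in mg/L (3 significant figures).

1.48 mg/L

160 L/s = 0.16 m³/s.
43.5 µg/L = 0.0435 mg/L.
Mass balance: 0.0627·11.96 = 0.16·Cₑ + 11.8·0.0435.
Cₑ = (0.7499 − 0.5133) / 0.16 = 1.479 mg/L.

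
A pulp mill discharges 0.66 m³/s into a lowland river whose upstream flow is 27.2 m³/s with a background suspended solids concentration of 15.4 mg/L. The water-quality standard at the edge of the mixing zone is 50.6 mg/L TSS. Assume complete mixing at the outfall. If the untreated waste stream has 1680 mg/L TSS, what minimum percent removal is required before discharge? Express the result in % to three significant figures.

10.6 %

Mass balance: 50.6·27.86 = 0.66·Cₑ + 27.2·15.4.
Cₑ = (1410 − 418.9) / 0.66 = 1501 mg/L.
Required removal = 1 − 1501/1680 = 10.64 %.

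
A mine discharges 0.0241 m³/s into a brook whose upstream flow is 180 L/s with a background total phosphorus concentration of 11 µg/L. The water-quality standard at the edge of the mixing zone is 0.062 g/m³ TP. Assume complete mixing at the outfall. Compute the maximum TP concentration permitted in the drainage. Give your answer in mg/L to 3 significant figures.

180 L/s = 0.18 m³/s.
11 µg/L = 0.011 mg/L.
Mass balance: 0.062·0.2041 = 0.0241·Cₑ + 0.18·0.011.
Cₑ = (0.01265 − 0.00198) / 0.0241 = 0.4429 mg/L.

0.443 mg/L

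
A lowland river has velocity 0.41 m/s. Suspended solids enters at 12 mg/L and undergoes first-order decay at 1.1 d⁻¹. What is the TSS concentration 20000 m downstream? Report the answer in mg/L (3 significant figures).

Travel time t = 20000 m / 0.41 m/s = 2e+04/0.41 = 4.878e+04 s = 0.5646 d.
First-order decay: C = 12·exp(−1.1·0.5646) = 12·0.5374 = 6.449 mg/L.

6.45 mg/L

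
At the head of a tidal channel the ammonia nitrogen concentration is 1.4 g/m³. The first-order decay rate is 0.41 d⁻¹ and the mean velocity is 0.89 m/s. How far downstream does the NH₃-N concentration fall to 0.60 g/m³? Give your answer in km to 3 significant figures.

From C = C₀·e^(−kt), t = ln(C₀/C)/k = ln(1.4/0.60)/0.41 = 0.8473/0.41 = 2.067 d.
Distance = v·t = 0.89 m/s × 1.786e+05 s = 1.589e+05 m = 158.9 km.

159 km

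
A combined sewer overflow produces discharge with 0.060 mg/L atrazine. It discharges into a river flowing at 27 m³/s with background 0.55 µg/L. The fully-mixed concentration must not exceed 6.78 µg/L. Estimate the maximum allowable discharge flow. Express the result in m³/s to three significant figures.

3.16 m³/s

0.55 µg/L = 0.00055 mg/L.
6.78 µg/L = 0.00678 mg/L.
Mass balance at complete mixing: C_std·(Q_w + Q_r) = Q_w·C_e + Q_r·C_b.
Rearranging, Q_w = Q_r·(C_std − C_b)/(C_e − C_std) = 27·(0.00678 − 0.00055) / (0.06 − 0.00678) = 3.161 m³/s.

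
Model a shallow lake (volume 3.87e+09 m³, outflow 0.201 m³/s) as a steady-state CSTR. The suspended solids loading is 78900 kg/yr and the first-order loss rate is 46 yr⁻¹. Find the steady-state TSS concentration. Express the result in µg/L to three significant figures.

Outflow Q = 0.201 m³/s × 3.156e+07 s/yr = 6.343e+06 m³/yr.
Steady-state CSTR mass balance: W = Q·C + k·V·C, so C = W/(Q + kV).
Q + kV = 6.343e+06 + 46·3.87e+09 = 1.78e+11 m³/yr.
C = 78900/1.78e+11 = 4.432e-07 kg/m³ = 0.0004432 mg/L = 0.4432 µg/L.

0.443 µg/L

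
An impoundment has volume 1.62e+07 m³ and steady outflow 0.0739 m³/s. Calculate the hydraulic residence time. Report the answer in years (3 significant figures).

Q = 0.0739 m³/s × 3.156e+07 s/yr = 2.332e+06 m³/yr.
Hydraulic residence time τ = V/Q = 1.62e+07/2.332e+06 = 6.947 yr.

6.95 yr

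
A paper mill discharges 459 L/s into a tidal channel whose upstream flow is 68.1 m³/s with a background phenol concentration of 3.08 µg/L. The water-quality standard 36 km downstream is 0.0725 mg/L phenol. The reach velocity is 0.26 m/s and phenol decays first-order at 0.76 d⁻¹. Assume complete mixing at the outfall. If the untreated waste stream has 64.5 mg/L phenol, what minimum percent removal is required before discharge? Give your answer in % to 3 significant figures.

459 L/s = 0.459 m³/s.
3.08 µg/L = 0.00308 mg/L.
Travel time to the compliance point: t = 3.6e+04/0.26 = 1.385e+05 s = 1.603 d; decay factor exp(−0.76·1.603) = 0.2958.
So the concentration just after mixing may be at most 0.0725/0.2958 = 0.2451 mg/L.
Mass balance: 0.2451·68.56 = 0.459·Cₑ + 68.1·0.00308.
Cₑ = (16.8 − 0.2097) / 0.459 = 36.15 mg/L.
Required removal = 1 − 36.15/64.5 = 43.96 %.

44.0 %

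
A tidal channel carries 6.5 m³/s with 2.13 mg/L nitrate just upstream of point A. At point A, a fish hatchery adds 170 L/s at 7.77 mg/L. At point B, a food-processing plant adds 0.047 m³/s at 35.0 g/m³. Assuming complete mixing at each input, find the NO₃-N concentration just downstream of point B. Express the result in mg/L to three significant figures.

2.50 mg/L

170 L/s = 0.17 m³/s.
After input A: C = (6.5·2.13 + 0.17·7.77) / 6.67 = 2.274 mg/L.
After input B: C = (6.67·2.274 + 0.047·35) / 6.717 = 2.503 mg/L.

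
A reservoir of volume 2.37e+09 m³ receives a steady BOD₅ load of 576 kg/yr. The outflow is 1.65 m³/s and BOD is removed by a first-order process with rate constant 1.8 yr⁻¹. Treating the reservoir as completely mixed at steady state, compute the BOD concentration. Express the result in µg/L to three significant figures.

Outflow Q = 1.65 m³/s × 3.156e+07 s/yr = 5.207e+07 m³/yr.
Steady-state CSTR mass balance: W = Q·C + k·V·C, so C = W/(Q + kV).
Q + kV = 5.207e+07 + 1.8·2.37e+09 = 4.318e+09 m³/yr.
C = 576/4.318e+09 = 1.334e-07 kg/m³ = 0.0001334 mg/L = 0.1334 µg/L.

0.133 µg/L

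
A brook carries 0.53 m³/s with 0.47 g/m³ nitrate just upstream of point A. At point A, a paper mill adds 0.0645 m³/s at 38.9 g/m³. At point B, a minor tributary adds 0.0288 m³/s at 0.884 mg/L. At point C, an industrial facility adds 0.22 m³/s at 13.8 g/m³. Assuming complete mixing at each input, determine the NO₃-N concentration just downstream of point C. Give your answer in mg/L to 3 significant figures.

6.90 mg/L

After input A: C = (0.53·0.47 + 0.0645·38.9) / 0.5945 = 4.639 mg/L.
After input B: C = (0.5945·4.639 + 0.0288·0.884) / 0.6233 = 4.466 mg/L.
After input C: C = (0.6233·4.466 + 0.22·13.8) / 0.8433 = 6.901 mg/L.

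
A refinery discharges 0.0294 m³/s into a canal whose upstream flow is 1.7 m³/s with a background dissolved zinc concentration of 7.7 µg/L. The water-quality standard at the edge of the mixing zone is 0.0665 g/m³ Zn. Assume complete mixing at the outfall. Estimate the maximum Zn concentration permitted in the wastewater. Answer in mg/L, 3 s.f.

7.7 µg/L = 0.0077 mg/L.
Mass balance: 0.0665·1.729 = 0.0294·Cₑ + 1.7·0.0077.
Cₑ = (0.115 − 0.01309) / 0.0294 = 3.467 mg/L.

3.47 mg/L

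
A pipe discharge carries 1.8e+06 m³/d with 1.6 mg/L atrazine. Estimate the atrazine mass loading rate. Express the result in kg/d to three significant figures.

1.8e+06 m³/d = 20.83 m³/s.
Mass flux = Q·C = 20.83 m³/s × 1.6 g/m³ = 33.33 g/s.
= 33.33 g/s × 86.4 = 2880 kg/d.

2880 kg/d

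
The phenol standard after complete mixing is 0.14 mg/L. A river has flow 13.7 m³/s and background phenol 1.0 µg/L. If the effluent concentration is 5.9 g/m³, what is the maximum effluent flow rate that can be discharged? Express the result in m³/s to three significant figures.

0.331 m³/s

1.0 µg/L = 0.001 mg/L.
Mass balance at complete mixing: C_std·(Q_w + Q_r) = Q_w·C_e + Q_r·C_b.
Rearranging, Q_w = Q_r·(C_std − C_b)/(C_e − C_std) = 13.7·(0.14 − 0.001) / (5.9 − 0.14) = 0.3306 m³/s.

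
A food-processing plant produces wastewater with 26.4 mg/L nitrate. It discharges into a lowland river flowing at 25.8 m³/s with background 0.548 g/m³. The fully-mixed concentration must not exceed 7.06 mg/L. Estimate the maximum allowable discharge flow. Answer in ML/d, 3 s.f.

Mass balance at complete mixing: C_std·(Q_w + Q_r) = Q_w·C_e + Q_r·C_b.
Rearranging, Q_w = Q_r·(C_std − C_b)/(C_e − C_std) = 25.8·(7.06 − 0.548) / (26.4 − 7.06) = 8.687 m³/s.
= 750.6 ML/d.

751 ML/d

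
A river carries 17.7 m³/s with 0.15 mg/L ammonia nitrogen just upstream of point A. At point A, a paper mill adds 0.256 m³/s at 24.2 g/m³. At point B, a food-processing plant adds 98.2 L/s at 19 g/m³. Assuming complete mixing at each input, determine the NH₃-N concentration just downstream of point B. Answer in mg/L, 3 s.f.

After input A: C = (17.7·0.15 + 0.256·24.2) / 17.96 = 0.4929 mg/L.
98.2 L/s = 0.0982 m³/s.
After input B: C = (17.96·0.4929 + 0.0982·19) / 18.05 = 0.5935 mg/L.

0.594 mg/L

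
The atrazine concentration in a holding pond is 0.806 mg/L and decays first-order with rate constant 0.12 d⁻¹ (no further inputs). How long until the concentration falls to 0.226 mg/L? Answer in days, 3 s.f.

10.6 d

t = ln(C₀/C)/k = ln(0.806/0.226)/0.12 = 1.272/0.12 = 10.6 d.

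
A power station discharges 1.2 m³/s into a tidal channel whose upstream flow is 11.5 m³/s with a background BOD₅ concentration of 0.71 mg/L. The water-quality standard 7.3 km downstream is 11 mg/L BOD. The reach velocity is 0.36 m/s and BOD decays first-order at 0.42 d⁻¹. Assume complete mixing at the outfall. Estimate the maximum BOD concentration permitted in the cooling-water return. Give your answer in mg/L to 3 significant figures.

Travel time to the compliance point: t = 7300/0.36 = 2.028e+04 s = 0.2347 d; decay factor exp(−0.42·0.2347) = 0.9061.
So the concentration just after mixing may be at most 11/0.9061 = 12.14 mg/L.
Mass balance: 12.14·12.7 = 1.2·Cₑ + 11.5·0.71.
Cₑ = (154.2 − 8.165) / 1.2 = 121.7 mg/L.

122 mg/L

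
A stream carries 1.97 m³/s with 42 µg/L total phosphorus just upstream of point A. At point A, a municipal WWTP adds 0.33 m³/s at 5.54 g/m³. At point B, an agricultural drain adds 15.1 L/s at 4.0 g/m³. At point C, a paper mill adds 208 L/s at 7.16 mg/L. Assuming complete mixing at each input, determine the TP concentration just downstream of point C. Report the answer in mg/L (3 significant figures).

1.37 mg/L

42 µg/L = 0.042 mg/L.
After input A: C = (1.97·0.042 + 0.33·5.54) / 2.3 = 0.8308 mg/L.
15.1 L/s = 0.0151 m³/s.
After input B: C = (2.3·0.8308 + 0.0151·4) / 2.315 = 0.8515 mg/L.
208 L/s = 0.208 m³/s.
After input C: C = (2.315·0.8515 + 0.208·7.16) / 2.523 = 1.372 mg/L.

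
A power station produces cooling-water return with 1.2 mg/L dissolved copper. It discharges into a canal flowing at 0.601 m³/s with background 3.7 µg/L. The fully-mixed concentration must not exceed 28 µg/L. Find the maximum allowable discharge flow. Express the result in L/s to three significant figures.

12.5 L/s

3.7 µg/L = 0.0037 mg/L.
28 µg/L = 0.028 mg/L.
Mass balance at complete mixing: C_std·(Q_w + Q_r) = Q_w·C_e + Q_r·C_b.
Rearranging, Q_w = Q_r·(C_std − C_b)/(C_e − C_std) = 0.601·(0.028 − 0.0037) / (1.2 − 0.028) = 0.01246 m³/s.
= 12.46 L/s.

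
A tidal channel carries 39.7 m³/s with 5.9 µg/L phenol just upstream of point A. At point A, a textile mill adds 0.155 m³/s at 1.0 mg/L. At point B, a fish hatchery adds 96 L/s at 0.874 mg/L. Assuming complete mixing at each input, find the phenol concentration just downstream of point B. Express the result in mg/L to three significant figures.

5.9 µg/L = 0.0059 mg/L.
After input A: C = (39.7·0.0059 + 0.155·1) / 39.86 = 0.009766 mg/L.
96 L/s = 0.096 m³/s.
After input B: C = (39.86·0.009766 + 0.096·0.874) / 39.95 = 0.01184 mg/L.

0.0118 mg/L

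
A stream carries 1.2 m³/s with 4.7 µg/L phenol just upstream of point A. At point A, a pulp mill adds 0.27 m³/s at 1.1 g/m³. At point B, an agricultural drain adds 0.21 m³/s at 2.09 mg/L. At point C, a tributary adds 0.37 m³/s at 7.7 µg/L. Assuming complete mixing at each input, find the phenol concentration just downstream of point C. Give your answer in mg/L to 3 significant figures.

4.7 µg/L = 0.0047 mg/L.
After input A: C = (1.2·0.0047 + 0.27·1.1) / 1.47 = 0.2059 mg/L.
After input B: C = (1.47·0.2059 + 0.21·2.09) / 1.68 = 0.4414 mg/L.
7.7 µg/L = 0.0077 mg/L.
After input C: C = (1.68·0.4414 + 0.37·0.0077) / 2.05 = 0.3631 mg/L.

0.363 mg/L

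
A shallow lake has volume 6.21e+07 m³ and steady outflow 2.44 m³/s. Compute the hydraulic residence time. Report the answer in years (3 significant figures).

0.806 yr

Q = 2.44 m³/s × 3.156e+07 s/yr = 7.7e+07 m³/yr.
Hydraulic residence time τ = V/Q = 6.21e+07/7.7e+07 = 0.8065 yr.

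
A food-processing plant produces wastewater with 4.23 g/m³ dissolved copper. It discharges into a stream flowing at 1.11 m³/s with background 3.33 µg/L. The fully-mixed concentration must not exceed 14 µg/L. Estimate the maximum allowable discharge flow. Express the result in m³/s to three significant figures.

0.00281 m³/s

3.33 µg/L = 0.00333 mg/L.
14 µg/L = 0.014 mg/L.
Mass balance at complete mixing: C_std·(Q_w + Q_r) = Q_w·C_e + Q_r·C_b.
Rearranging, Q_w = Q_r·(C_std − C_b)/(C_e − C_std) = 1.11·(0.014 − 0.00333) / (4.23 − 0.014) = 0.002809 m³/s.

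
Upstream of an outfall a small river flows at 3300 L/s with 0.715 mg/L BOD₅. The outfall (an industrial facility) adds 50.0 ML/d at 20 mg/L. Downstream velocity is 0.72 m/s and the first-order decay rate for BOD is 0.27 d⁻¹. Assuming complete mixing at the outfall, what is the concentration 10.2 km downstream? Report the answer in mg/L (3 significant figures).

3.44 mg/L

50.0 ML/d = 0.5787 m³/s.
3300 L/s = 3.3 m³/s.
After complete mixing, C₀ = (0.5787·20 + 3.3·0.715) / 3.879 = 3.592 mg/L.
Travel time t = 1.02e+04 m / 0.72 m/s = 1.417e+04 s = 0.164 d.
C = 3.592·exp(−0.27·0.164) = 3.592·0.9567 = 3.437 mg/L.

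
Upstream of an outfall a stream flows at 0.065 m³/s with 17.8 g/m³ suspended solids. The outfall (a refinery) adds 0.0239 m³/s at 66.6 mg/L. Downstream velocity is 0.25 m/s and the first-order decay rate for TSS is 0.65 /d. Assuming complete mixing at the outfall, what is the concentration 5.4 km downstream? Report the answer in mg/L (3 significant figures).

After complete mixing, C₀ = (0.0239·66.6 + 0.065·17.8) / 0.0889 = 30.92 mg/L.
Travel time t = 5400 m / 0.25 m/s = 2.16e+04 s = 0.25 d.
C = 30.92·exp(−0.65·0.25) = 30.92·0.85 = 26.28 mg/L.

26.3 mg/L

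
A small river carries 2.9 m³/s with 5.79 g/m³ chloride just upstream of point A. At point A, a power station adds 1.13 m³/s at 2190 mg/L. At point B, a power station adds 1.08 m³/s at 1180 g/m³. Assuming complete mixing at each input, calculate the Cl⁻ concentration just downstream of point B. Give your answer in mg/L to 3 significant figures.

After input A: C = (2.9·5.79 + 1.13·2190) / 4.03 = 618.2 mg/L.
After input B: C = (4.03·618.2 + 1.08·1180) / 5.11 = 737 mg/L.

737 mg/L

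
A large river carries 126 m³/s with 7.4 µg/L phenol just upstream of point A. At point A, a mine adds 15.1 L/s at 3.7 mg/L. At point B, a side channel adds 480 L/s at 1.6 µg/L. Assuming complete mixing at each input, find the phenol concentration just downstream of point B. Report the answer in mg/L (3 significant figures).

7.4 µg/L = 0.0074 mg/L.
15.1 L/s = 0.0151 m³/s.
After input A: C = (126·0.0074 + 0.0151·3.7) / 126 = 0.007842 mg/L.
480 L/s = 0.48 m³/s.
1.6 µg/L = 0.0016 mg/L.
After input B: C = (126·0.007842 + 0.48·0.0016) / 126.5 = 0.007819 mg/L.

0.00782 mg/L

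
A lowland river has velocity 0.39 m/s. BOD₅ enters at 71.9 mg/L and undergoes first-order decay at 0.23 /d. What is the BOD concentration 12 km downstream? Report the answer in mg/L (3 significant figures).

Travel time t = 12 km / 0.39 m/s = 1.2e+04/0.39 = 3.077e+04 s = 0.3561 d.
First-order decay: C = 71.9·exp(−0.23·0.3561) = 71.9·0.9214 = 66.25 mg/L.

66.2 mg/L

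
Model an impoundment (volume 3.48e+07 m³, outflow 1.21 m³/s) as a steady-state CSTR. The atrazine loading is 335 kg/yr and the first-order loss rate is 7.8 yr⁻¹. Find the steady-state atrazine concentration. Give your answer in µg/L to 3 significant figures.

Outflow Q = 1.21 m³/s × 3.156e+07 s/yr = 3.818e+07 m³/yr.
Steady-state CSTR mass balance: W = Q·C + k·V·C, so C = W/(Q + kV).
Q + kV = 3.818e+07 + 7.8·3.48e+07 = 3.096e+08 m³/yr.
C = 335/3.096e+08 = 1.082e-06 kg/m³ = 0.001082 mg/L = 1.082 µg/L.

1.08 µg/L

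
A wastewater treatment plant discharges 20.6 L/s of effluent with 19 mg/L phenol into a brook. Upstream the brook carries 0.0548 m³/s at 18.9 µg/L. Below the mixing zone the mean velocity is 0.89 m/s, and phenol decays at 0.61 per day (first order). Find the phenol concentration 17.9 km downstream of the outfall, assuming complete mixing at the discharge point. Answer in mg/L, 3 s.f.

4.52 mg/L

20.6 L/s = 0.0206 m³/s.
18.9 µg/L = 0.0189 mg/L.
After complete mixing, C₀ = (0.0206·19 + 0.0548·0.0189) / 0.0754 = 5.205 mg/L.
Travel time t = 1.79e+04 m / 0.89 m/s = 2.011e+04 s = 0.2328 d.
C = 5.205·exp(−0.61·0.2328) = 5.205·0.8676 = 4.516 mg/L.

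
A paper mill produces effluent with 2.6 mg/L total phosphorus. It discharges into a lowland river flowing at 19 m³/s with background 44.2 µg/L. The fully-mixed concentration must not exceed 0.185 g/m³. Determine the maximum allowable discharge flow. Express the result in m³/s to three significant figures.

44.2 µg/L = 0.0442 mg/L.
Mass balance at complete mixing: C_std·(Q_w + Q_r) = Q_w·C_e + Q_r·C_b.
Rearranging, Q_w = Q_r·(C_std − C_b)/(C_e − C_std) = 19·(0.185 − 0.0442) / (2.6 − 0.185) = 1.108 m³/s.

1.11 m³/s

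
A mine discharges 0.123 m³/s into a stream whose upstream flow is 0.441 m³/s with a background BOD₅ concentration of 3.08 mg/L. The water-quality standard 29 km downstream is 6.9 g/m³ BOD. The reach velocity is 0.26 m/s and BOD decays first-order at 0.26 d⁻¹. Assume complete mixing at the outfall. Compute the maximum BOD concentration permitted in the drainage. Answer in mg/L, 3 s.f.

Travel time to the compliance point: t = 2.9e+04/0.26 = 1.115e+05 s = 1.291 d; decay factor exp(−0.26·1.291) = 0.7149.
So the concentration just after mixing may be at most 6.9/0.7149 = 9.652 mg/L.
Mass balance: 9.652·0.564 = 0.123·Cₑ + 0.441·3.08.
Cₑ = (5.444 − 1.358) / 0.123 = 33.22 mg/L.

33.2 mg/L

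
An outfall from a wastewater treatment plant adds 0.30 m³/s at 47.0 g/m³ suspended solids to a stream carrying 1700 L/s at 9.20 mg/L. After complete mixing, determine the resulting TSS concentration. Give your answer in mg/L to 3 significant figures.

14.9 mg/L

1700 L/s = 1.7 m³/s.
Flow-weighted mixing gives C = (0.3·47 + 1.7·9.2) / (0.3 + 1.7) = 29.74/2 = 14.87 mg/L.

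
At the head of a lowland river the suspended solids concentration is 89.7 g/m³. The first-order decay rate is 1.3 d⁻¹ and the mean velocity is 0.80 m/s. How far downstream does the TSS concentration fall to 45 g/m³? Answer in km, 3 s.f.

36.7 km

From C = C₀·e^(−kt), t = ln(C₀/C)/k = ln(89.7/45)/1.3 = 0.6898/1.3 = 0.5306 d.
Distance = v·t = 0.80 m/s × 4.585e+04 s = 3.668e+04 m = 36.68 km.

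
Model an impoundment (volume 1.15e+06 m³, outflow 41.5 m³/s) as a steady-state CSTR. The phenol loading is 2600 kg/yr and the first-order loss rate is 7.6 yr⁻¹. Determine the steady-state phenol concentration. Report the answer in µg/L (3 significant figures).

1.97 µg/L

Outflow Q = 41.5 m³/s × 3.156e+07 s/yr = 1.31e+09 m³/yr.
Steady-state CSTR mass balance: W = Q·C + k·V·C, so C = W/(Q + kV).
Q + kV = 1.31e+09 + 7.6·1.15e+06 = 1.318e+09 m³/yr.
C = 2600/1.318e+09 = 1.972e-06 kg/m³ = 0.001972 mg/L = 1.972 µg/L.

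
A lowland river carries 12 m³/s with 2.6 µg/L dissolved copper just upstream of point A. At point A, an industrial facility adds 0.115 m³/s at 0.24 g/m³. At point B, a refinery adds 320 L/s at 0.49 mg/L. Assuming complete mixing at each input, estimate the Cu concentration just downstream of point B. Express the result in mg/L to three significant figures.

2.6 µg/L = 0.0026 mg/L.
After input A: C = (12·0.0026 + 0.115·0.24) / 12.12 = 0.004853 mg/L.
320 L/s = 0.32 m³/s.
After input B: C = (12.12·0.004853 + 0.32·0.49) / 12.44 = 0.01734 mg/L.

0.0173 mg/L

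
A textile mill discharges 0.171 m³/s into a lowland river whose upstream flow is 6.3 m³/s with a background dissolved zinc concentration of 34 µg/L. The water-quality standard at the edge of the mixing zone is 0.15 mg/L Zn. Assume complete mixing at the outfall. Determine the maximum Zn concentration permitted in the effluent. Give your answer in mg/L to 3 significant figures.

4.42 mg/L

34 µg/L = 0.034 mg/L.
Mass balance: 0.15·6.471 = 0.171·Cₑ + 6.3·0.034.
Cₑ = (0.9707 − 0.2142) / 0.171 = 4.424 mg/L.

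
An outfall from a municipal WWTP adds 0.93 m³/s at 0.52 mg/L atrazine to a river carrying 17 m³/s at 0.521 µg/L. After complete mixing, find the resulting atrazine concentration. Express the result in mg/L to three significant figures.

0.0275 mg/L

0.521 µg/L = 0.000521 mg/L.
By mass balance at complete mixing, C = (0.93·0.52 + 17·0.000521) / (0.93 + 17) = 0.4925/17.93 = 0.02747 mg/L.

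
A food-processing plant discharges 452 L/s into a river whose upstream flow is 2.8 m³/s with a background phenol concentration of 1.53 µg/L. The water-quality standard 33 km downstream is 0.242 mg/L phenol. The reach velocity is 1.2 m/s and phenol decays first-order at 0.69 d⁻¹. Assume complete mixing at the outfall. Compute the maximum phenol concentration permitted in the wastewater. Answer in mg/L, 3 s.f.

452 L/s = 0.452 m³/s.
1.53 µg/L = 0.00153 mg/L.
Travel time to the compliance point: t = 3.3e+04/1.2 = 2.75e+04 s = 0.3183 d; decay factor exp(−0.69·0.3183) = 0.8028.
So the concentration just after mixing may be at most 0.242/0.8028 = 0.3014 mg/L.
Mass balance: 0.3014·3.252 = 0.452·Cₑ + 2.8·0.00153.
Cₑ = (0.9803 − 0.004284) / 0.452 = 2.159 mg/L.

2.16 mg/L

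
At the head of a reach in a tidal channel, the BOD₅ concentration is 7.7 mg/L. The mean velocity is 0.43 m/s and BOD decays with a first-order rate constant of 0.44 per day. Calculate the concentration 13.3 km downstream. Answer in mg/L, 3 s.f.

Travel time t = 13.3 km / 0.43 m/s = 1.33e+04/0.43 = 3.093e+04 s = 0.358 d.
First-order decay: C = 7.7·exp(−0.44·0.358) = 7.7·0.8543 = 6.578 mg/L.

6.58 mg/L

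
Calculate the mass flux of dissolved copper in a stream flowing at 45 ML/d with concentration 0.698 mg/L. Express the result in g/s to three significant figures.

0.364 g/s

45 ML/d = 0.5208 m³/s.
Mass flux = Q·C = 0.5208 m³/s × 0.698 g/m³ = 0.3635 g/s.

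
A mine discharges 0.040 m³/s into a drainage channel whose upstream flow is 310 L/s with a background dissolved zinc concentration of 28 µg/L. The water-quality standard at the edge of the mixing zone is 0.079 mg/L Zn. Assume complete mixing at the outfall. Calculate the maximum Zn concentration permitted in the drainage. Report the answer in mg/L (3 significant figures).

0.474 mg/L

310 L/s = 0.31 m³/s.
28 µg/L = 0.028 mg/L.
Mass balance: 0.079·0.35 = 0.04·Cₑ + 0.31·0.028.
Cₑ = (0.02765 − 0.00868) / 0.04 = 0.4742 mg/L.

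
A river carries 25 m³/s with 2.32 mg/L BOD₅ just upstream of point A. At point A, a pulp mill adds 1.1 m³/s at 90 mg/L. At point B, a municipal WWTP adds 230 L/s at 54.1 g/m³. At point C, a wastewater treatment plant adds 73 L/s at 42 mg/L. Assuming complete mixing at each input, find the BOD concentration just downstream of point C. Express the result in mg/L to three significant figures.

After input A: C = (25·2.32 + 1.1·90) / 26.1 = 6.015 mg/L.
230 L/s = 0.23 m³/s.
After input B: C = (26.1·6.015 + 0.23·54.1) / 26.33 = 6.435 mg/L.
73 L/s = 0.073 m³/s.
After input C: C = (26.33·6.435 + 0.073·42) / 26.4 = 6.534 mg/L.

6.53 mg/L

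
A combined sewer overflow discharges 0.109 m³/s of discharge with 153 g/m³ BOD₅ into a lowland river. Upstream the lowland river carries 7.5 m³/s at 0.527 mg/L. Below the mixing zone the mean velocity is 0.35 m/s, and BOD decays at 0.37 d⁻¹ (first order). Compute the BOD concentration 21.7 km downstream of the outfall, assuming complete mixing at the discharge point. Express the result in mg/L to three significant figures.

After complete mixing, C₀ = (0.109·153 + 7.5·0.527) / 7.609 = 2.711 mg/L.
Travel time t = 2.17e+04 m / 0.35 m/s = 6.2e+04 s = 0.7176 d.
C = 2.711·exp(−0.37·0.7176) = 2.711·0.7668 = 2.079 mg/L.

2.08 mg/L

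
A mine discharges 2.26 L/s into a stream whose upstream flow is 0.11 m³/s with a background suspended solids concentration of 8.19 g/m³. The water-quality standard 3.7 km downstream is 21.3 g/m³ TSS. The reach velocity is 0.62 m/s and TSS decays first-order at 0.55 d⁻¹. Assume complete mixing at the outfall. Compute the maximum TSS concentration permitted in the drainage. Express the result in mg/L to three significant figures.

2.26 L/s = 0.00226 m³/s.
Travel time to the compliance point: t = 3700/0.62 = 5968 s = 0.06907 d; decay factor exp(−0.55·0.06907) = 0.9627.
So the concentration just after mixing may be at most 21.3/0.9627 = 22.12 mg/L.
Mass balance: 22.12·0.1123 = 0.00226·Cₑ + 0.11·8.19.
Cₑ = (2.484 − 0.9009) / 0.00226 = 700.4 mg/L.

700 mg/L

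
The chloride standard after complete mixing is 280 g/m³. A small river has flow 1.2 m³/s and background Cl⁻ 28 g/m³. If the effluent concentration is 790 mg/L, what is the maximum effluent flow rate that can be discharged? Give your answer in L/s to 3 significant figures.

Mass balance at complete mixing: C_std·(Q_w + Q_r) = Q_w·C_e + Q_r·C_b.
Rearranging, Q_w = Q_r·(C_std − C_b)/(C_e − C_std) = 1.2·(280 − 28) / (790 − 280) = 0.5929 m³/s.
= 592.9 L/s.

593 L/s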